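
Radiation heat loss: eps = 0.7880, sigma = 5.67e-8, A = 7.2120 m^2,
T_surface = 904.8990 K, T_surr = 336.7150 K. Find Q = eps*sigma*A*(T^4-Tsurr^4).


T^4 = 6.7050e+11
Tsurr^4 = 1.2854e+10
Q = 0.7880 * 5.67e-8 * 7.2120 * 6.5765e+11 = 211913.5050 W

211913.5050 W


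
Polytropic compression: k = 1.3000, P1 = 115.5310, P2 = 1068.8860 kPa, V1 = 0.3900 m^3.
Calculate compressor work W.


(k-1)/k = 0.2308
(P2/P1)^exp = 1.6710
W = 4.3333 * 115.5310 * 0.3900 * (1.6710 - 1) = 131.0113 kJ

131.0113 kJ


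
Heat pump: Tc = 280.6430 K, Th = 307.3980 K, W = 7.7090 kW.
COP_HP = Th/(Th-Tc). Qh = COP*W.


COP = 307.3980 / 26.7550 = 11.4894
Qh = 11.4894 * 7.7090 = 88.5715 kW

COP = 11.4894, Qh = 88.5715 kW


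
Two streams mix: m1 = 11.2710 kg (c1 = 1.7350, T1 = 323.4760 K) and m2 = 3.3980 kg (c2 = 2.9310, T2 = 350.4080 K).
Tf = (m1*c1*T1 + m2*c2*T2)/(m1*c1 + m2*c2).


num = 9815.5348
den = 29.5147
Tf = 332.5640 K

332.5640 K


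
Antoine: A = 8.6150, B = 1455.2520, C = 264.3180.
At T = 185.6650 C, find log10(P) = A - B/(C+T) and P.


C+T = 449.9830
B/(C+T) = 3.2340
log10(P) = 8.6150 - 3.2340 = 5.3810
P = 10^5.3810 = 240427.6950 mmHg

240427.6950 mmHg


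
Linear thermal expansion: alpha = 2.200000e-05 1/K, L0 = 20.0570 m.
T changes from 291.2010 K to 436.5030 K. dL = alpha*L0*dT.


dT = 145.3020 K
dL = 2.200000e-05 * 20.0570 * 145.3020 = 0.064115 m
L_final = 20.121115 m

dL = 0.064115 m


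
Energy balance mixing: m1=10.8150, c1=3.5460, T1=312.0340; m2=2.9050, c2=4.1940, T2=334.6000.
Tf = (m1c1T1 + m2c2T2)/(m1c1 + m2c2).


num = 16043.1233
den = 50.5336
Tf = 317.4746 K

317.4746 K


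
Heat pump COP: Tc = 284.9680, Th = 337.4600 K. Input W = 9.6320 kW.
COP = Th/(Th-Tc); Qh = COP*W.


COP = 337.4600 / 52.4920 = 6.4288
Qh = 6.4288 * 9.6320 = 61.9221 kW

COP = 6.4288, Qh = 61.9221 kW


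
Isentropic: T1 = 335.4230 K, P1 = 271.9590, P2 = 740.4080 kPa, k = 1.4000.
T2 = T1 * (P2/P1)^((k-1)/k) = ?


(k-1)/k = 0.2857
(P2/P1)^exp = 1.3313
T2 = 335.4230 * 1.3313 = 446.5492 K

446.5492 K


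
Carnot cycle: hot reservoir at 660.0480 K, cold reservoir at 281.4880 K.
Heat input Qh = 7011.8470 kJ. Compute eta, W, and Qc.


eta = 1 - 281.4880/660.0480 = 0.5735
W = 0.5735 * 7011.8470 = 4021.5330 kJ
Qc = 7011.8470 - 4021.5330 = 2990.3140 kJ

eta = 57.3534%, W = 4021.5330 kJ, Qc = 2990.3140 kJ


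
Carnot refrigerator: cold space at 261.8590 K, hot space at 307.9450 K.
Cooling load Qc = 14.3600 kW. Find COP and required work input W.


COP = 261.8590 / 46.0860 = 5.6820
W = 14.3600 / 5.6820 = 2.5273 kW

COP = 5.6820, W = 2.5273 kW


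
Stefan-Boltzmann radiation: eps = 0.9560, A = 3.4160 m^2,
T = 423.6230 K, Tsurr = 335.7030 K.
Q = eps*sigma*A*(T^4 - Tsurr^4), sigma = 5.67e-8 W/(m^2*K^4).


T^4 = 3.2205e+10
Tsurr^4 = 1.2701e+10
Q = 0.9560 * 5.67e-8 * 3.4160 * 1.9504e+10 = 3611.4786 W

3611.4786 W


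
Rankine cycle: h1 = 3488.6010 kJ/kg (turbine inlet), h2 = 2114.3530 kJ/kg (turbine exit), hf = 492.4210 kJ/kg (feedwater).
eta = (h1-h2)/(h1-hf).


W = 1374.2480 kJ/kg
Q_in = 2996.1800 kJ/kg
eta = 0.4587 = 45.8667%

eta = 45.8667%


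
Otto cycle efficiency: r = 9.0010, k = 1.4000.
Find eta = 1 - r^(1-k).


r^(k-1) = 2.4083
eta = 1 - 1/2.4083 = 0.5848 = 58.4775%

58.4775%


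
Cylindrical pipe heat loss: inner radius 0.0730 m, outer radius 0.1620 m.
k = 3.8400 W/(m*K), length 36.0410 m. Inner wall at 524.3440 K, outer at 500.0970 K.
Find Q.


dT = 24.2470 K
ln(ro/ri) = 0.7971
Q = 2*pi*3.8400*36.0410*24.2470 / 0.7971 = 26450.4477 W

26450.4477 W


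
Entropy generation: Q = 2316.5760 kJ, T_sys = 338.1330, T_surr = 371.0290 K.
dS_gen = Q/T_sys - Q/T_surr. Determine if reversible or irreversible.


dS_sys = 2316.5760/338.1330 = 6.8511 kJ/K
dS_surr = -2316.5760/371.0290 = -6.2437 kJ/K
dS_gen = 6.8511 - 6.2437 = 0.6074 kJ/K (irreversible)

dS_gen = 0.6074 kJ/K, irreversible


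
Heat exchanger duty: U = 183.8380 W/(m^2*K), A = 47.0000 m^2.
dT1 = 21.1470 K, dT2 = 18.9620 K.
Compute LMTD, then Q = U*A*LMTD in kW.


LMTD = 20.0346 K
Q = 183.8380 * 47.0000 * 20.0346 = 173107.0725 W = 173.1071 kW

173.1071 kW


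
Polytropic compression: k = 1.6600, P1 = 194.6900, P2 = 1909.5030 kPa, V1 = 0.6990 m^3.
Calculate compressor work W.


(k-1)/k = 0.3976
(P2/P1)^exp = 2.4788
W = 2.5152 * 194.6900 * 0.6990 * (2.4788 - 1) = 506.1674 kJ

506.1674 kJ


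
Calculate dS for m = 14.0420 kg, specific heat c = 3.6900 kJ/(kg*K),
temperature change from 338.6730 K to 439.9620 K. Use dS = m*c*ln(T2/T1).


T2/T1 = 1.2991
ln(T2/T1) = 0.2617
dS = 14.0420 * 3.6900 * 0.2617 = 13.5576 kJ/K

13.5576 kJ/K


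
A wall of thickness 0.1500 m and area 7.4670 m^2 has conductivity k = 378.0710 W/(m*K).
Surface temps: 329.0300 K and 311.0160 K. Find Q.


dT = 18.0140 K
Q = 378.0710 * 7.4670 * 18.0140 / 0.1500 = 339030.2241 W

339030.2241 W


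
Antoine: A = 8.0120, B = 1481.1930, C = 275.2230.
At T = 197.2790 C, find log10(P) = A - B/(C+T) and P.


C+T = 472.5020
B/(C+T) = 3.1348
log10(P) = 8.0120 - 3.1348 = 4.8772
P = 10^4.8772 = 75372.5605 mmHg

75372.5605 mmHg


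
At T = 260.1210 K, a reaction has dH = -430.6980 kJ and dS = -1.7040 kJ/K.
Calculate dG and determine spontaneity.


T*dS = 260.1210 * -1.7040 = -443.2462 kJ
dG = -430.6980 + 443.2462 = 12.5482 kJ (non-spontaneous)

dG = 12.5482 kJ, non-spontaneous


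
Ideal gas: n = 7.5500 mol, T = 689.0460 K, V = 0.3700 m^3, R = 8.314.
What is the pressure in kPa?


P = nRT/V = 7.5500 * 8.314 * 689.0460 / 0.3700
= 43251.8998 / 0.3700 = 116897.0264 Pa = 116.8970 kPa

116.8970 kPa


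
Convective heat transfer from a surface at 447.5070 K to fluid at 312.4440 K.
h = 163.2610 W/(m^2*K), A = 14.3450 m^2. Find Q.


dT = 135.0630 K
Q = 163.2610 * 14.3450 * 135.0630 = 316314.7158 W

316314.7158 W


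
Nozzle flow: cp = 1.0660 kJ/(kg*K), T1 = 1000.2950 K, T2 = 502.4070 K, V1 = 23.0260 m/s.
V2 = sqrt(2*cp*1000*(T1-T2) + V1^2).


dT = 497.8880 K
2*cp*1000*dT = 1061497.2160
V1^2 = 530.1967
V2 = sqrt(1062027.4127) = 1030.5471 m/s

1030.5471 m/s


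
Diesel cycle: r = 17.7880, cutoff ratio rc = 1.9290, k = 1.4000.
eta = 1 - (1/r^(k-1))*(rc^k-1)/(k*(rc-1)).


r^(k-1) = 3.1626
rc^k = 2.5088
eta = 0.6332 = 63.3195%

63.3195%


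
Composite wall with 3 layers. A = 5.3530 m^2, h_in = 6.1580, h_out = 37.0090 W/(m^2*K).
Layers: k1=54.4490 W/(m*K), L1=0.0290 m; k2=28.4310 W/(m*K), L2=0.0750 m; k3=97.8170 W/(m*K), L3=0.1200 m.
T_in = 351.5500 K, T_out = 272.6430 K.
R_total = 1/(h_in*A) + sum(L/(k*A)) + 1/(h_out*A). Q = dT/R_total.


R_conv_in = 1/(6.1580*5.3530) = 0.0303
R_1 = 0.0290/(54.4490*5.3530) = 9.9497e-05
R_2 = 0.0750/(28.4310*5.3530) = 0.0005
R_3 = 0.1200/(97.8170*5.3530) = 0.0002
R_conv_out = 1/(37.0090*5.3530) = 0.0050
R_total = 0.0362 K/W
Q = 78.9070 / 0.0362 = 2179.4185 W

R_total = 0.0362 K/W, Q = 2179.4185 W


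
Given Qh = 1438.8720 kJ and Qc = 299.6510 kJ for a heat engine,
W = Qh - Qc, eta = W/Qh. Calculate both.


W = 1438.8720 - 299.6510 = 1139.2210 kJ
eta = 1139.2210 / 1438.8720 = 0.7917 = 79.1746%

W = 1139.2210 kJ, eta = 79.1746%


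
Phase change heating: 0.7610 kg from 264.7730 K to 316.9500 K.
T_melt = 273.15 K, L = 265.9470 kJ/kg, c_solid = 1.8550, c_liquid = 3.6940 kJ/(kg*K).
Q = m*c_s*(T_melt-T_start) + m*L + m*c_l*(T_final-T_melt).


Q1 (sensible, solid) = 0.7610 * 1.8550 * 8.3770 = 11.8254 kJ
Q2 (latent) = 0.7610 * 265.9470 = 202.3857 kJ
Q3 (sensible, liquid) = 0.7610 * 3.6940 * 43.8000 = 123.1277 kJ
Q_total = 337.3388 kJ

337.3388 kJ


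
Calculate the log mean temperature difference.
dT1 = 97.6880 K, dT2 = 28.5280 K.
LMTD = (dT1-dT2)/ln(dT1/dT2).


dT1/dT2 = 3.4243
ln(dT1/dT2) = 1.2309
LMTD = 69.1600 / 1.2309 = 56.1869 K

56.1869 K


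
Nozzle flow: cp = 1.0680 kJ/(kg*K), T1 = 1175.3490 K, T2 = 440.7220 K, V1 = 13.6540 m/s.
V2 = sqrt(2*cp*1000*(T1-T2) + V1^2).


dT = 734.6270 K
2*cp*1000*dT = 1569163.2720
V1^2 = 186.4317
V2 = sqrt(1569349.7037) = 1252.7369 m/s

1252.7369 m/s


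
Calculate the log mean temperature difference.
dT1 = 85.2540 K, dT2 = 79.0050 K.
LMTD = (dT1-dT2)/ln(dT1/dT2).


dT1/dT2 = 1.0791
ln(dT1/dT2) = 0.0761
LMTD = 6.2490 / 0.0761 = 82.0899 K

82.0899 K


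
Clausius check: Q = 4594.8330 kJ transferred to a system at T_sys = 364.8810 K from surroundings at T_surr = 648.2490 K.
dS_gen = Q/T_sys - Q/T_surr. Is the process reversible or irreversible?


dS_sys = 4594.8330/364.8810 = 12.5927 kJ/K
dS_surr = -4594.8330/648.2490 = -7.0881 kJ/K
dS_gen = 12.5927 - 7.0881 = 5.5046 kJ/K (irreversible)

dS_gen = 5.5046 kJ/K, irreversible


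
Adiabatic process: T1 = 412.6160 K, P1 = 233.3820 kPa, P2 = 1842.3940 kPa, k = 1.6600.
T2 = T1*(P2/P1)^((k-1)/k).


(k-1)/k = 0.3976
(P2/P1)^exp = 2.2739
T2 = 412.6160 * 2.2739 = 938.2313 K

938.2313 K


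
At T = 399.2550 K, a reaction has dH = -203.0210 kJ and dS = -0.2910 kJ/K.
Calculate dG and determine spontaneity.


T*dS = 399.2550 * -0.2910 = -116.1832 kJ
dG = -203.0210 + 116.1832 = -86.8378 kJ (spontaneous)

dG = -86.8378 kJ, spontaneous


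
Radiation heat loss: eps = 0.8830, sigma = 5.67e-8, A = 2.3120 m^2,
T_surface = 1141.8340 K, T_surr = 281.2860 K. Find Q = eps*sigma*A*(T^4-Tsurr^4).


T^4 = 1.6999e+12
Tsurr^4 = 6.2603e+09
Q = 0.8830 * 5.67e-8 * 2.3120 * 1.6936e+12 = 196038.3750 W

196038.3750 W


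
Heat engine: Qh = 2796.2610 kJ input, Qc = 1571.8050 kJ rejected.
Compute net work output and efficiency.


W = 2796.2610 - 1571.8050 = 1224.4560 kJ
eta = 1224.4560 / 2796.2610 = 0.4379 = 43.7890%

W = 1224.4560 kJ, eta = 43.7890%


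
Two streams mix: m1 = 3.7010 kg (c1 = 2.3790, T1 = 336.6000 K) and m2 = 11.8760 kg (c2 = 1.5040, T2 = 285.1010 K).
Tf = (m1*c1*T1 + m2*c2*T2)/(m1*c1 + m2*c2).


num = 8055.9876
den = 26.6662
Tf = 302.1050 K

302.1050 K


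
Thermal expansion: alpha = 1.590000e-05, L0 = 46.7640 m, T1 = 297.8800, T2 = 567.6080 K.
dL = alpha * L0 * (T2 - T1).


dT = 269.7280 K
dL = 1.590000e-05 * 46.7640 * 269.7280 = 0.200556 m
L_final = 46.964556 m

dL = 0.200556 m


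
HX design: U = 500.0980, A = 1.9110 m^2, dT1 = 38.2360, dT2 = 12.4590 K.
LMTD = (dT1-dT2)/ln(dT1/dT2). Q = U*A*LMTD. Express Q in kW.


LMTD = 22.9878 K
Q = 500.0980 * 1.9110 * 22.9878 = 21969.1421 W = 21.9691 kW

21.9691 kW


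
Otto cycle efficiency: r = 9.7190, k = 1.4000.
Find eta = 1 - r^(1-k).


r^(k-1) = 2.4834
eta = 1 - 1/2.4834 = 0.5973 = 59.7328%

59.7328%


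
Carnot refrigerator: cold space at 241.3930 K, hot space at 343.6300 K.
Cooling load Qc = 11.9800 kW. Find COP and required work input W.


COP = 241.3930 / 102.2370 = 2.3611
W = 11.9800 / 2.3611 = 5.0739 kW

COP = 2.3611, W = 5.0739 kW


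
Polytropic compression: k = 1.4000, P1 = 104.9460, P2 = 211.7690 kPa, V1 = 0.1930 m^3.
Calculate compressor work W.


(k-1)/k = 0.2857
(P2/P1)^exp = 1.2221
W = 3.5000 * 104.9460 * 0.1930 * (1.2221 - 1) = 15.7462 kJ

15.7462 kJ


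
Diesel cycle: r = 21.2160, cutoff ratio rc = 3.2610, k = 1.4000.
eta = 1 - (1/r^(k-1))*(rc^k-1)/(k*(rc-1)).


r^(k-1) = 3.3936
rc^k = 5.2323
eta = 0.6060 = 60.6014%

60.6014%


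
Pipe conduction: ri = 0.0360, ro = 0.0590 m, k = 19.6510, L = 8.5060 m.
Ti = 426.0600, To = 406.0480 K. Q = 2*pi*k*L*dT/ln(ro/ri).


dT = 20.0120 K
ln(ro/ri) = 0.4940
Q = 2*pi*19.6510*8.5060*20.0120 / 0.4940 = 42543.8882 W

42543.8882 W


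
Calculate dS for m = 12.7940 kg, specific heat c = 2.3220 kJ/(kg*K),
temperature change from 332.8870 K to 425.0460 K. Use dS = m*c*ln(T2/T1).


T2/T1 = 1.2768
ln(T2/T1) = 0.2444
dS = 12.7940 * 2.3220 * 0.2444 = 7.2604 kJ/K

7.2604 kJ/K


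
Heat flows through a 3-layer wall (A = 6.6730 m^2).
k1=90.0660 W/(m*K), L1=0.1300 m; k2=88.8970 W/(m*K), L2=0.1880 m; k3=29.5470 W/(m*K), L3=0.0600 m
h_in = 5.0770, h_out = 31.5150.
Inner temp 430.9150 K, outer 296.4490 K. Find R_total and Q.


R_conv_in = 1/(5.0770*6.6730) = 0.0295
R_1 = 0.1300/(90.0660*6.6730) = 0.0002
R_2 = 0.1880/(88.8970*6.6730) = 0.0003
R_3 = 0.0600/(29.5470*6.6730) = 0.0003
R_conv_out = 1/(31.5150*6.6730) = 0.0048
R_total = 0.0351 K/W
Q = 134.4660 / 0.0351 = 3829.8906 W

R_total = 0.0351 K/W, Q = 3829.8906 W


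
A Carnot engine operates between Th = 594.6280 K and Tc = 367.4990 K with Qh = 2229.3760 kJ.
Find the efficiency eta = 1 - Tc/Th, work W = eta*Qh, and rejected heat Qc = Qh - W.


eta = 1 - 367.4990/594.6280 = 0.3820
W = 0.3820 * 2229.3760 = 851.5508 kJ
Qc = 2229.3760 - 851.5508 = 1377.8252 kJ

eta = 38.1968%, W = 851.5508 kJ, Qc = 1377.8252 kJ


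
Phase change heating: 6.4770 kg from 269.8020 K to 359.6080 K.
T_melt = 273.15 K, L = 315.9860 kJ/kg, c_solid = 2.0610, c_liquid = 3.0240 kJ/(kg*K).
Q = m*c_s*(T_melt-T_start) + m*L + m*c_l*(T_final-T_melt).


Q1 (sensible, solid) = 6.4770 * 2.0610 * 3.3480 = 44.6928 kJ
Q2 (latent) = 6.4770 * 315.9860 = 2046.6413 kJ
Q3 (sensible, liquid) = 6.4770 * 3.0240 * 86.4580 = 1693.4051 kJ
Q_total = 3784.7392 kJ

3784.7392 kJ


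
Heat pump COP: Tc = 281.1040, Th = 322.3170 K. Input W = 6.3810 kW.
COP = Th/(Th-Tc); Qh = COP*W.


COP = 322.3170 / 41.2130 = 7.8208
Qh = 7.8208 * 6.3810 = 49.9043 kW

COP = 7.8208, Qh = 49.9043 kW


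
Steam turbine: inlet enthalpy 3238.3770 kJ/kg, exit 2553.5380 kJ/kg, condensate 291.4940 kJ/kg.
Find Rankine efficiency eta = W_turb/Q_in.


W = 684.8390 kJ/kg
Q_in = 2946.8830 kJ/kg
eta = 0.2324 = 23.2394%

eta = 23.2394%


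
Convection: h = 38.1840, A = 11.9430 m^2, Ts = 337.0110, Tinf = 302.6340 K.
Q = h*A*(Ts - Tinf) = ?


dT = 34.3770 K
Q = 38.1840 * 11.9430 * 34.3770 = 15676.9953 W

15676.9953 W


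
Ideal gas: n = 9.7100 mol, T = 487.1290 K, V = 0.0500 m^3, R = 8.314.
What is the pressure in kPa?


P = nRT/V = 9.7100 * 8.314 * 487.1290 / 0.0500
= 39325.4078 / 0.0500 = 786508.1563 Pa = 786.5082 kPa

786.5082 kPa


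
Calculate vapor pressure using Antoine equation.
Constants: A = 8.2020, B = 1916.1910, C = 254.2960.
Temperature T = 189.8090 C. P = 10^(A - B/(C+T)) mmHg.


C+T = 444.1050
B/(C+T) = 4.3147
log10(P) = 8.2020 - 4.3147 = 3.8873
P = 10^3.8873 = 7713.9155 mmHg

7713.9155 mmHg


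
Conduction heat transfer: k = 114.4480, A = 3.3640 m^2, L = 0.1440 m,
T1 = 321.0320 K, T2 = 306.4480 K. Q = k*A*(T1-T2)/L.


dT = 14.5840 K
Q = 114.4480 * 3.3640 * 14.5840 / 0.1440 = 38992.2556 W

38992.2556 W


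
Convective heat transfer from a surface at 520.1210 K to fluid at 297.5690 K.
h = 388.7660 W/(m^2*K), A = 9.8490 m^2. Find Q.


dT = 222.5520 K
Q = 388.7660 * 9.8490 * 222.5520 = 852141.8900 W

852141.8900 W


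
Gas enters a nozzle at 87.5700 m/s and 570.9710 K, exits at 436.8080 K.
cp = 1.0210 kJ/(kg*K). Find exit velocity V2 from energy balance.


dT = 134.1630 K
2*cp*1000*dT = 273960.8460
V1^2 = 7668.5049
V2 = sqrt(281629.3509) = 530.6876 m/s

530.6876 m/s


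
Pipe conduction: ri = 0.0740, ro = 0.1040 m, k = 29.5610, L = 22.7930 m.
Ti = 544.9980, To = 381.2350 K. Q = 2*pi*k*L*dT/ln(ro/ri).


dT = 163.7630 K
ln(ro/ri) = 0.3403
Q = 2*pi*29.5610*22.7930*163.7630 / 0.3403 = 2037142.3823 W

2037142.3823 W


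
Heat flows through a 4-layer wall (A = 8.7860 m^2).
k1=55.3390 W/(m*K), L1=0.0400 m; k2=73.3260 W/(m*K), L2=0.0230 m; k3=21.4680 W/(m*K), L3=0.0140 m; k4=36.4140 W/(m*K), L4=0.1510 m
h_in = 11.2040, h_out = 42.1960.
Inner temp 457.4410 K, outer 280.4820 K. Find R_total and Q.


R_conv_in = 1/(11.2040*8.7860) = 0.0102
R_1 = 0.0400/(55.3390*8.7860) = 8.2269e-05
R_2 = 0.0230/(73.3260*8.7860) = 3.5701e-05
R_3 = 0.0140/(21.4680*8.7860) = 7.4224e-05
R_4 = 0.1510/(36.4140*8.7860) = 0.0005
R_conv_out = 1/(42.1960*8.7860) = 0.0027
R_total = 0.0135 K/W
Q = 176.9590 / 0.0135 = 13088.5267 W

R_total = 0.0135 K/W, Q = 13088.5267 W


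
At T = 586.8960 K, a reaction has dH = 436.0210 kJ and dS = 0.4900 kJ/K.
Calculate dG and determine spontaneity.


T*dS = 586.8960 * 0.4900 = 287.5790 kJ
dG = 436.0210 - 287.5790 = 148.4420 kJ (non-spontaneous)

dG = 148.4420 kJ, non-spontaneous


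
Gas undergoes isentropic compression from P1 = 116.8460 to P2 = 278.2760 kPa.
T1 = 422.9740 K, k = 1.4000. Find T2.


(k-1)/k = 0.2857
(P2/P1)^exp = 1.2814
T2 = 422.9740 * 1.2814 = 541.9865 K

541.9865 K


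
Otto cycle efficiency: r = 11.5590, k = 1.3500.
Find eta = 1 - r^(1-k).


r^(k-1) = 2.3552
eta = 1 - 1/2.3552 = 0.5754 = 57.5402%

57.5402%


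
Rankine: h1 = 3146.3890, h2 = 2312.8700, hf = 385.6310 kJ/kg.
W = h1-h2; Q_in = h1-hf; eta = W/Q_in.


W = 833.5190 kJ/kg
Q_in = 2760.7580 kJ/kg
eta = 0.3019 = 30.1917%

eta = 30.1917%


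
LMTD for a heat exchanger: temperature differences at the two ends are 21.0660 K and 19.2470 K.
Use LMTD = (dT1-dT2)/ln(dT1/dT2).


dT1/dT2 = 1.0945
ln(dT1/dT2) = 0.0903
LMTD = 1.8190 / 0.0903 = 20.1428 K

20.1428 K


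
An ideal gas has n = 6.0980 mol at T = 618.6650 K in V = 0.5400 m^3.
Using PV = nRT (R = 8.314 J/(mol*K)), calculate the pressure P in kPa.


P = nRT/V = 6.0980 * 8.314 * 618.6650 / 0.5400
= 31365.5558 / 0.5400 = 58084.3626 Pa = 58.0844 kPa

58.0844 kPa


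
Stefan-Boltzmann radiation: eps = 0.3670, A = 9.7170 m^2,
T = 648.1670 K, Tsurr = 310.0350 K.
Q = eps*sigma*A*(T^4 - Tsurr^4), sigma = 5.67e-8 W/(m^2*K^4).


T^4 = 1.7650e+11
Tsurr^4 = 9.2394e+09
Q = 0.3670 * 5.67e-8 * 9.7170 * 1.6726e+11 = 33820.3535 W

33820.3535 W


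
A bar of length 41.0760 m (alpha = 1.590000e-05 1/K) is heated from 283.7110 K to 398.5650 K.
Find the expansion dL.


dT = 114.8540 K
dL = 1.590000e-05 * 41.0760 * 114.8540 = 0.075012 m
L_final = 41.151012 m

dL = 0.075012 m


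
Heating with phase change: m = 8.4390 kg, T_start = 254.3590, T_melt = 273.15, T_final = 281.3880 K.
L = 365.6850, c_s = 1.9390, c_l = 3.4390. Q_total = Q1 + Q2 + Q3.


Q1 (sensible, solid) = 8.4390 * 1.9390 * 18.7910 = 307.4813 kJ
Q2 (latent) = 8.4390 * 365.6850 = 3086.0157 kJ
Q3 (sensible, liquid) = 8.4390 * 3.4390 * 8.2380 = 239.0809 kJ
Q_total = 3632.5779 kJ

3632.5779 kJ


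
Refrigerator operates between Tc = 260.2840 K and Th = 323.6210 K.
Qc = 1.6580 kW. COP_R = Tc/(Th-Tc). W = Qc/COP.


COP = 260.2840 / 63.3370 = 4.1095
W = 1.6580 / 4.1095 = 0.4035 kW

COP = 4.1095, W = 0.4035 kW


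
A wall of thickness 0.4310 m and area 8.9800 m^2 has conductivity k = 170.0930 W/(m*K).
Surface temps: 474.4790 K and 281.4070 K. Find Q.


dT = 193.0720 K
Q = 170.0930 * 8.9800 * 193.0720 / 0.4310 = 684234.2398 W

684234.2398 W


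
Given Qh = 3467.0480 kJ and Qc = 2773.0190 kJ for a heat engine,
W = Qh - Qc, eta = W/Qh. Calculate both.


W = 3467.0480 - 2773.0190 = 694.0290 kJ
eta = 694.0290 / 3467.0480 = 0.2002 = 20.0179%

W = 694.0290 kJ, eta = 20.0179%


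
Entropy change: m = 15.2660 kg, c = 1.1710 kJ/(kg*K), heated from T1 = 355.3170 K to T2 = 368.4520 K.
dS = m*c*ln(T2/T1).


T2/T1 = 1.0370
ln(T2/T1) = 0.0363
dS = 15.2660 * 1.1710 * 0.0363 = 0.6489 kJ/K

0.6489 kJ/K


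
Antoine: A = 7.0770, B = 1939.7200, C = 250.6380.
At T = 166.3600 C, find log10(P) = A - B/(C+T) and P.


C+T = 416.9980
B/(C+T) = 4.6516
log10(P) = 7.0770 - 4.6516 = 2.4254
P = 10^2.4254 = 266.2999 mmHg

266.2999 mmHg


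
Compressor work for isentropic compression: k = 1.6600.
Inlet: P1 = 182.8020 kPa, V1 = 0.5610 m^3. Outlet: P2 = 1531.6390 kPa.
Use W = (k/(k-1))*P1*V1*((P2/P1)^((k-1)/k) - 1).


(k-1)/k = 0.3976
(P2/P1)^exp = 2.3283
W = 2.5152 * 182.8020 * 0.5610 * (2.3283 - 1) = 342.6225 kJ

342.6225 kJ


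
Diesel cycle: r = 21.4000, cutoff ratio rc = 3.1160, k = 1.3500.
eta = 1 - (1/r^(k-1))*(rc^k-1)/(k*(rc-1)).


r^(k-1) = 2.9218
rc^k = 4.6383
eta = 0.5641 = 56.4085%

56.4085%


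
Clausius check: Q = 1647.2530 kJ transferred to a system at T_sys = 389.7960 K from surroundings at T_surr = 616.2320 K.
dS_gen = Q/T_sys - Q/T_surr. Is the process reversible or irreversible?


dS_sys = 1647.2530/389.7960 = 4.2259 kJ/K
dS_surr = -1647.2530/616.2320 = -2.6731 kJ/K
dS_gen = 4.2259 - 2.6731 = 1.5528 kJ/K (irreversible)

dS_gen = 1.5528 kJ/K, irreversible


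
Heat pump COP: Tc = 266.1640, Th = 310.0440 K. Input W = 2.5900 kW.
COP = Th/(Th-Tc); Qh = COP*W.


COP = 310.0440 / 43.8800 = 7.0657
Qh = 7.0657 * 2.5900 = 18.3002 kW

COP = 7.0657, Qh = 18.3002 kW


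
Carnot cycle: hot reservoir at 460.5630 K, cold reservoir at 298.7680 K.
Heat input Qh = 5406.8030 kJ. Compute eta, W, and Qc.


eta = 1 - 298.7680/460.5630 = 0.3513
W = 0.3513 * 5406.8030 = 1899.4007 kJ
Qc = 5406.8030 - 1899.4007 = 3507.4023 kJ

eta = 35.1298%, W = 1899.4007 kJ, Qc = 3507.4023 kJ


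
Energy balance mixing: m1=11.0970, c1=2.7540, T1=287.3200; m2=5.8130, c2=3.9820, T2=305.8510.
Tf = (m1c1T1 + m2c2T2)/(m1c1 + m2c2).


num = 15860.4712
den = 53.7085
Tf = 295.3065 K

295.3065 K


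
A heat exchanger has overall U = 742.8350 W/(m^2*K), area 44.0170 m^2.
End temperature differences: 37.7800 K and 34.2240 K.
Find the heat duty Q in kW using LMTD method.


LMTD = 35.9727 K
Q = 742.8350 * 44.0170 * 35.9727 = 1176212.9902 W = 1176.2130 kW

1176.2130 kW


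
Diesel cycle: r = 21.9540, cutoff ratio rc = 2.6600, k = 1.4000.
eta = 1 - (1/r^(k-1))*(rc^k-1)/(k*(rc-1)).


r^(k-1) = 3.4404
rc^k = 3.9340
eta = 0.6330 = 63.3040%

63.3040%


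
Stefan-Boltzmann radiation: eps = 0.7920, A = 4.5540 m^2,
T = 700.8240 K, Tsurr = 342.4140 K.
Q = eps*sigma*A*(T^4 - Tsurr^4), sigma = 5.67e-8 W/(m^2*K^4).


T^4 = 2.4123e+11
Tsurr^4 = 1.3747e+10
Q = 0.7920 * 5.67e-8 * 4.5540 * 2.2749e+11 = 46521.6543 W

46521.6543 W


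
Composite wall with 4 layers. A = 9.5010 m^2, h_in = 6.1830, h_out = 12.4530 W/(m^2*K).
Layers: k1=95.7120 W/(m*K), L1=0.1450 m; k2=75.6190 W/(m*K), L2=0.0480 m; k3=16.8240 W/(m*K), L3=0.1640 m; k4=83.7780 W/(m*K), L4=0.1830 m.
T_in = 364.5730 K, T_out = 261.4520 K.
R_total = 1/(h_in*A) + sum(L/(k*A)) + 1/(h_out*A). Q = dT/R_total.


R_conv_in = 1/(6.1830*9.5010) = 0.0170
R_1 = 0.1450/(95.7120*9.5010) = 0.0002
R_2 = 0.0480/(75.6190*9.5010) = 6.6810e-05
R_3 = 0.1640/(16.8240*9.5010) = 0.0010
R_4 = 0.1830/(83.7780*9.5010) = 0.0002
R_conv_out = 1/(12.4530*9.5010) = 0.0085
R_total = 0.0270 K/W
Q = 103.1210 / 0.0270 = 3825.3989 W

R_total = 0.0270 K/W, Q = 3825.3989 W


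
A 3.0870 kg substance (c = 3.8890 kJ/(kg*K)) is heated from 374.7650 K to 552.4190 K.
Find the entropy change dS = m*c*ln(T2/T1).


T2/T1 = 1.4740
ln(T2/T1) = 0.3880
dS = 3.0870 * 3.8890 * 0.3880 = 4.6582 kJ/K

4.6582 kJ/K


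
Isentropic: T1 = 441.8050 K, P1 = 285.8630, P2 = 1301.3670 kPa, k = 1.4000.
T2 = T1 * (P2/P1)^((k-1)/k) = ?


(k-1)/k = 0.2857
(P2/P1)^exp = 1.5419
T2 = 441.8050 * 1.5419 = 681.2393 K

681.2393 K


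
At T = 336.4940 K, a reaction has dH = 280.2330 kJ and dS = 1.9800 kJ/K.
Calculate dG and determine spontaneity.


T*dS = 336.4940 * 1.9800 = 666.2581 kJ
dG = 280.2330 - 666.2581 = -386.0251 kJ (spontaneous)

dG = -386.0251 kJ, spontaneous


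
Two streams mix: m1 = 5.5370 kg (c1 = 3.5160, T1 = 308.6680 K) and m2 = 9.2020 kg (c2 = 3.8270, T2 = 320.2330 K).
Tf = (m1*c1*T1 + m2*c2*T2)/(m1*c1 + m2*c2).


num = 17286.5196
den = 54.6841
Tf = 316.1157 K

316.1157 K


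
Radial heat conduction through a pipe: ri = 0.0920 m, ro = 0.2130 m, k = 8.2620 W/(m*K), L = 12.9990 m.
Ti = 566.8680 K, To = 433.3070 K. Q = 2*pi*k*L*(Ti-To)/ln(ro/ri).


dT = 133.5610 K
ln(ro/ri) = 0.8395
Q = 2*pi*8.2620*12.9990*133.5610 / 0.8395 = 107357.4303 W

107357.4303 W


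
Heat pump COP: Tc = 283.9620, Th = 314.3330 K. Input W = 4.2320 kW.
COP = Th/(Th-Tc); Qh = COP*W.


COP = 314.3330 / 30.3710 = 10.3498
Qh = 10.3498 * 4.2320 = 43.8002 kW

COP = 10.3498, Qh = 43.8002 kW


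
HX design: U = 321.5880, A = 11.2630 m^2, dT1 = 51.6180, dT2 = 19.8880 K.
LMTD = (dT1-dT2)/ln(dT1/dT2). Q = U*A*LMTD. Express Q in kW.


LMTD = 33.2685 K
Q = 321.5880 * 11.2630 * 33.2685 = 120500.1695 W = 120.5002 kW

120.5002 kW


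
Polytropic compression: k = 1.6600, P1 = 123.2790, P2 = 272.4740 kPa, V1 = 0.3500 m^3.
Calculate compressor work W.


(k-1)/k = 0.3976
(P2/P1)^exp = 1.3707
W = 2.5152 * 123.2790 * 0.3500 * (1.3707 - 1) = 40.2301 kJ

40.2301 kJ


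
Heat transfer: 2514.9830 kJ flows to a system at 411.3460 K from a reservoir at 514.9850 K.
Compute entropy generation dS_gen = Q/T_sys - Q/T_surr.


dS_sys = 2514.9830/411.3460 = 6.1140 kJ/K
dS_surr = -2514.9830/514.9850 = -4.8836 kJ/K
dS_gen = 6.1140 - 4.8836 = 1.2304 kJ/K (irreversible)

dS_gen = 1.2304 kJ/K, irreversible


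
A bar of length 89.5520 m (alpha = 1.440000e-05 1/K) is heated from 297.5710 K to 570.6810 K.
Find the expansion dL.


dT = 273.1100 K
dL = 1.440000e-05 * 89.5520 * 273.1100 = 0.352189 m
L_final = 89.904189 m

dL = 0.352189 m


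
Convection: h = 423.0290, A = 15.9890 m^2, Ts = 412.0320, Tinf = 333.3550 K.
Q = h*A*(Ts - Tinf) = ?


dT = 78.6770 K
Q = 423.0290 * 15.9890 * 78.6770 = 532156.3329 W

532156.3329 W


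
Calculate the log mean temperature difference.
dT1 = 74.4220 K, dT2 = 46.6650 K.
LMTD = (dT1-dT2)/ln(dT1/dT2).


dT1/dT2 = 1.5948
ln(dT1/dT2) = 0.4668
LMTD = 27.7570 / 0.4668 = 59.4678 K

59.4678 K


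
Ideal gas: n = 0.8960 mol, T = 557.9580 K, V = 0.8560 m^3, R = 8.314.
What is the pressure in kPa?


P = nRT/V = 0.8960 * 8.314 * 557.9580 / 0.8560
= 4156.4211 / 0.8560 = 4855.6321 Pa = 4.8556 kPa

4.8556 kPa


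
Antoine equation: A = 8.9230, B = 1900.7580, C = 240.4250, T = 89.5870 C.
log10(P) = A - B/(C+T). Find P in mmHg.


C+T = 330.0120
B/(C+T) = 5.7597
log10(P) = 8.9230 - 5.7597 = 3.1633
P = 10^3.1633 = 1456.5880 mmHg

1456.5880 mmHg


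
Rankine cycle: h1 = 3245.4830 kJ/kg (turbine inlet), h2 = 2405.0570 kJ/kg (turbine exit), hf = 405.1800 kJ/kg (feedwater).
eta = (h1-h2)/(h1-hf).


W = 840.4260 kJ/kg
Q_in = 2840.3030 kJ/kg
eta = 0.2959 = 29.5893%

eta = 29.5893%


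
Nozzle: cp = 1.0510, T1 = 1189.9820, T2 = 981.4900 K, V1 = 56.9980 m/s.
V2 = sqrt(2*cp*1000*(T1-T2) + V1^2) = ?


dT = 208.4920 K
2*cp*1000*dT = 438250.1840
V1^2 = 3248.7720
V2 = sqrt(441498.9560) = 664.4539 m/s

664.4539 m/s


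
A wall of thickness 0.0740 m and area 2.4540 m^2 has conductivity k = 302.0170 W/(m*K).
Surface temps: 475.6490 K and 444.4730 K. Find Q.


dT = 31.1760 K
Q = 302.0170 * 2.4540 * 31.1760 / 0.0740 = 312244.3731 W

312244.3731 W


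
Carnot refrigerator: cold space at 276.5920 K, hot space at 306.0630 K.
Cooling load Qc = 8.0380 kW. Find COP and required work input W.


COP = 276.5920 / 29.4710 = 9.3852
W = 8.0380 / 9.3852 = 0.8565 kW

COP = 9.3852, W = 0.8565 kW


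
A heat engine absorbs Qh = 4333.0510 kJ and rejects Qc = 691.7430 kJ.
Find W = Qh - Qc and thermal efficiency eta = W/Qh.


W = 4333.0510 - 691.7430 = 3641.3080 kJ
eta = 3641.3080 / 4333.0510 = 0.8404 = 84.0357%

W = 3641.3080 kJ, eta = 84.0357%


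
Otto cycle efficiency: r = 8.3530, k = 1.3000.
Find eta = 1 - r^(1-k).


r^(k-1) = 1.8904
eta = 1 - 1/1.8904 = 0.4710 = 47.1010%

47.1010%


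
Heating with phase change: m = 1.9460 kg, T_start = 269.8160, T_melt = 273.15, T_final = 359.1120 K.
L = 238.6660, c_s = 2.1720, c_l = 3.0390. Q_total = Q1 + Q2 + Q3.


Q1 (sensible, solid) = 1.9460 * 2.1720 * 3.3340 = 14.0919 kJ
Q2 (latent) = 1.9460 * 238.6660 = 464.4440 kJ
Q3 (sensible, liquid) = 1.9460 * 3.0390 * 85.9620 = 508.3702 kJ
Q_total = 986.9060 kJ

986.9060 kJ


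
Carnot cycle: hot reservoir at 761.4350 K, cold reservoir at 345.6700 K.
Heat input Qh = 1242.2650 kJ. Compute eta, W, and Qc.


eta = 1 - 345.6700/761.4350 = 0.5460
W = 0.5460 * 1242.2650 = 678.3118 kJ
Qc = 1242.2650 - 678.3118 = 563.9532 kJ

eta = 54.6028%, W = 678.3118 kJ, Qc = 563.9532 kJ


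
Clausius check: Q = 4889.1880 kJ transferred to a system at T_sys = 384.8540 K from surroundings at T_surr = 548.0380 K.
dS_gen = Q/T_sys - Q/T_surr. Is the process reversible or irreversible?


dS_sys = 4889.1880/384.8540 = 12.7040 kJ/K
dS_surr = -4889.1880/548.0380 = -8.9213 kJ/K
dS_gen = 12.7040 - 8.9213 = 3.7827 kJ/K (irreversible)

dS_gen = 3.7827 kJ/K, irreversible


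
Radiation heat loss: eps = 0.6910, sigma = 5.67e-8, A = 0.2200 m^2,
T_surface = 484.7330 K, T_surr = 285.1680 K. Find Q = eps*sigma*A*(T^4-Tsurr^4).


T^4 = 5.5209e+10
Tsurr^4 = 6.6131e+09
Q = 0.6910 * 5.67e-8 * 0.2200 * 4.8596e+10 = 418.8748 W

418.8748 W


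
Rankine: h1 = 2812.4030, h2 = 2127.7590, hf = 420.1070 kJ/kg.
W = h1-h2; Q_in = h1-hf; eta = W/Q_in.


W = 684.6440 kJ/kg
Q_in = 2392.2960 kJ/kg
eta = 0.2862 = 28.6187%

eta = 28.6187%


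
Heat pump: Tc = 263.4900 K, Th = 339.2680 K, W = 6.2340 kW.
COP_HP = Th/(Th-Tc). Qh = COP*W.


COP = 339.2680 / 75.7780 = 4.4771
Qh = 4.4771 * 6.2340 = 27.9104 kW

COP = 4.4771, Qh = 27.9104 kW


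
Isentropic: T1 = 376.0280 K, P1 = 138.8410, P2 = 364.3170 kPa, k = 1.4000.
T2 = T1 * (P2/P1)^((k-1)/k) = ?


(k-1)/k = 0.2857
(P2/P1)^exp = 1.3174
T2 = 376.0280 * 1.3174 = 495.3630 K

495.3630 K


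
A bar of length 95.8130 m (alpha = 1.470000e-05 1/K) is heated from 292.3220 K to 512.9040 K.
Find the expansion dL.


dT = 220.5820 K
dL = 1.470000e-05 * 95.8130 * 220.5820 = 0.310679 m
L_final = 96.123679 m

dL = 0.310679 m


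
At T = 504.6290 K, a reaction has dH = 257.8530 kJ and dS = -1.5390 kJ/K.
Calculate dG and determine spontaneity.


T*dS = 504.6290 * -1.5390 = -776.6240 kJ
dG = 257.8530 + 776.6240 = 1034.4770 kJ (non-spontaneous)

dG = 1034.4770 kJ, non-spontaneous


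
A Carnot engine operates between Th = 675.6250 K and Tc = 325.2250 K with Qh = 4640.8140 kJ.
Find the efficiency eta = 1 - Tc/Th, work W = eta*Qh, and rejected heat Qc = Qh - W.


eta = 1 - 325.2250/675.6250 = 0.5186
W = 0.5186 * 4640.8140 = 2406.8695 kJ
Qc = 4640.8140 - 2406.8695 = 2233.9445 kJ

eta = 51.8631%, W = 2406.8695 kJ, Qc = 2233.9445 kJ


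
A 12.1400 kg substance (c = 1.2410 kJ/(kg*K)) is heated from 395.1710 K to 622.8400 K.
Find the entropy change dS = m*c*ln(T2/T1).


T2/T1 = 1.5761
ln(T2/T1) = 0.4550
dS = 12.1400 * 1.2410 * 0.4550 = 6.8545 kJ/K

6.8545 kJ/K


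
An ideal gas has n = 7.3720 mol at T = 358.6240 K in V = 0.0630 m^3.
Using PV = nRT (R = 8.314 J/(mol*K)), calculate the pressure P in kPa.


P = nRT/V = 7.3720 * 8.314 * 358.6240 / 0.0630
= 21980.3547 / 0.0630 = 348894.5195 Pa = 348.8945 kPa

348.8945 kPa


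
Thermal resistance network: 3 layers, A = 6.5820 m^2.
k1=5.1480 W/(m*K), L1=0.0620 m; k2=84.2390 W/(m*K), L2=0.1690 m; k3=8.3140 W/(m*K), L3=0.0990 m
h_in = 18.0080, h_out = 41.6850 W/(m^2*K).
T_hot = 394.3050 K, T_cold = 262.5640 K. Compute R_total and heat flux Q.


R_conv_in = 1/(18.0080*6.5820) = 0.0084
R_1 = 0.0620/(5.1480*6.5820) = 0.0018
R_2 = 0.1690/(84.2390*6.5820) = 0.0003
R_3 = 0.0990/(8.3140*6.5820) = 0.0018
R_conv_out = 1/(41.6850*6.5820) = 0.0036
R_total = 0.0160 K/W
Q = 131.7410 / 0.0160 = 8220.8812 W

R_total = 0.0160 K/W, Q = 8220.8812 W


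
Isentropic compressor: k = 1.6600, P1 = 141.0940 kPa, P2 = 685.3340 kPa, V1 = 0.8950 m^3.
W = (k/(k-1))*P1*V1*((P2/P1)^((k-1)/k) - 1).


(k-1)/k = 0.3976
(P2/P1)^exp = 1.8746
W = 2.5152 * 141.0940 * 0.8950 * (1.8746 - 1) = 277.7757 kJ

277.7757 kJ


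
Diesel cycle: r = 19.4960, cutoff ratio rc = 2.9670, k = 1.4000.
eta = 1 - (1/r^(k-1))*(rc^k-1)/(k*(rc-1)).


r^(k-1) = 3.2808
rc^k = 4.5840
eta = 0.6033 = 60.3304%

60.3304%


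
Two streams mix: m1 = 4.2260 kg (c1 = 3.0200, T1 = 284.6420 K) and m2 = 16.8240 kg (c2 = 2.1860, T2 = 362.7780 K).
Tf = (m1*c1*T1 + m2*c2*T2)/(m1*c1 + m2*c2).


num = 16974.7315
den = 49.5398
Tf = 342.6485 K

342.6485 K


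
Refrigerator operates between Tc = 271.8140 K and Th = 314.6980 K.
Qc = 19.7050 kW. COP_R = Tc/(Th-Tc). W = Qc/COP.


COP = 271.8140 / 42.8840 = 6.3384
W = 19.7050 / 6.3384 = 3.1089 kW

COP = 6.3384, W = 3.1089 kW


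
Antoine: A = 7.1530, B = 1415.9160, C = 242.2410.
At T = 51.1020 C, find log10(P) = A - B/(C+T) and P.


C+T = 293.3430
B/(C+T) = 4.8268
log10(P) = 7.1530 - 4.8268 = 2.3262
P = 10^2.3262 = 211.9204 mmHg

211.9204 mmHg


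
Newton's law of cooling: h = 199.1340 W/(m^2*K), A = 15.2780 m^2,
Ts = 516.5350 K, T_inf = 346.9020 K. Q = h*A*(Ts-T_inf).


dT = 169.6330 K
Q = 199.1340 * 15.2780 * 169.6330 = 516086.2233 W

516086.2233 W


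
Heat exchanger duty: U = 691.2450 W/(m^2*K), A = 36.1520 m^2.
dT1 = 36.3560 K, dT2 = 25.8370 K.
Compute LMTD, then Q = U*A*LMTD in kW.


LMTD = 30.7977 K
Q = 691.2450 * 36.1520 * 30.7977 = 769630.6619 W = 769.6307 kW

769.6307 kW


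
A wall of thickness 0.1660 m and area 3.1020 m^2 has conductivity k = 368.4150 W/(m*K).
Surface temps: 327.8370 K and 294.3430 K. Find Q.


dT = 33.4940 K
Q = 368.4150 * 3.1020 * 33.4940 / 0.1660 = 230588.7025 W

230588.7025 W


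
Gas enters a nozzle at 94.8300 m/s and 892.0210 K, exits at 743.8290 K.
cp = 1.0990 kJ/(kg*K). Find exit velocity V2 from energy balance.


dT = 148.1920 K
2*cp*1000*dT = 325726.0160
V1^2 = 8992.7289
V2 = sqrt(334718.7449) = 578.5488 m/s

578.5488 m/s


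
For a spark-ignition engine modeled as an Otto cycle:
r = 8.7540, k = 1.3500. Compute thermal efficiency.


r^(k-1) = 2.1368
eta = 1 - 1/2.1368 = 0.5320 = 53.2020%

53.2020%


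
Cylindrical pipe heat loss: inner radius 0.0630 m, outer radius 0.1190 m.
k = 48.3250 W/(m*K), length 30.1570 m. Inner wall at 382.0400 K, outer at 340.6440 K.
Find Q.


dT = 41.3960 K
ln(ro/ri) = 0.6360
Q = 2*pi*48.3250*30.1570*41.3960 / 0.6360 = 596003.4867 W

596003.4867 W


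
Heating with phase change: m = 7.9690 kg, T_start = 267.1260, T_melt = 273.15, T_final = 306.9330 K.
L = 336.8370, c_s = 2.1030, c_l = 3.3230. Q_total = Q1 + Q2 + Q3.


Q1 (sensible, solid) = 7.9690 * 2.1030 * 6.0240 = 100.9551 kJ
Q2 (latent) = 7.9690 * 336.8370 = 2684.2541 kJ
Q3 (sensible, liquid) = 7.9690 * 3.3230 * 33.7830 = 894.6072 kJ
Q_total = 3679.8163 kJ

3679.8163 kJ


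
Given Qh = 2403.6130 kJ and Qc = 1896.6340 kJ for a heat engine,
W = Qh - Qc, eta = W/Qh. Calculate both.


W = 2403.6130 - 1896.6340 = 506.9790 kJ
eta = 506.9790 / 2403.6130 = 0.2109 = 21.0924%

W = 506.9790 kJ, eta = 21.0924%


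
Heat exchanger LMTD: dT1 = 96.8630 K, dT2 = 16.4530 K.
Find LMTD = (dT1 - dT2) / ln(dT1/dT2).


dT1/dT2 = 5.8873
ln(dT1/dT2) = 1.7728
LMTD = 80.4100 / 1.7728 = 45.3579 K

45.3579 K


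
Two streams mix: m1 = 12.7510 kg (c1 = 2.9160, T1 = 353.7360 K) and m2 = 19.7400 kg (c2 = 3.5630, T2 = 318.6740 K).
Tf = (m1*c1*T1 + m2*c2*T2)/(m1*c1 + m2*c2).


num = 35566.0783
den = 107.5155
Tf = 330.7994 K

330.7994 K


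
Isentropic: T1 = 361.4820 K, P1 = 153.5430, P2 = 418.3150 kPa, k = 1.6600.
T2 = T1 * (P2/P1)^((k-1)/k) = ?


(k-1)/k = 0.3976
(P2/P1)^exp = 1.4896
T2 = 361.4820 * 1.4896 = 538.4522 K

538.4522 K


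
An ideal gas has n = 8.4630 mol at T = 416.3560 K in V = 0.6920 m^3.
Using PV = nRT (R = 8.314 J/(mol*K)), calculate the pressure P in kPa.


P = nRT/V = 8.4630 * 8.314 * 416.3560 / 0.6920
= 29295.3836 / 0.6920 = 42334.3693 Pa = 42.3344 kPa

42.3344 kPa


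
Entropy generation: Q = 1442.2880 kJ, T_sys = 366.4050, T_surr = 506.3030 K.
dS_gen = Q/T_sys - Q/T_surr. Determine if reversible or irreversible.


dS_sys = 1442.2880/366.4050 = 3.9363 kJ/K
dS_surr = -1442.2880/506.3030 = -2.8487 kJ/K
dS_gen = 3.9363 - 2.8487 = 1.0877 kJ/K (irreversible)

dS_gen = 1.0877 kJ/K, irreversible


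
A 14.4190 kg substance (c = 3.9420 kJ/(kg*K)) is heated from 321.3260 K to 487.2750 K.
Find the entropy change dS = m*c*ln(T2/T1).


T2/T1 = 1.5165
ln(T2/T1) = 0.4164
dS = 14.4190 * 3.9420 * 0.4164 = 23.6665 kJ/K

23.6665 kJ/K


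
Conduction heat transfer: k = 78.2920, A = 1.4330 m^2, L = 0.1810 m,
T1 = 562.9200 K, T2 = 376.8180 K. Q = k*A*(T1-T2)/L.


dT = 186.1020 K
Q = 78.2920 * 1.4330 * 186.1020 / 0.1810 = 115354.8990 W

115354.8990 W


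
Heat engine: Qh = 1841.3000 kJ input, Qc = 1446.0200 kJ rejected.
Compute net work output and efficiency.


W = 1841.3000 - 1446.0200 = 395.2800 kJ
eta = 395.2800 / 1841.3000 = 0.2147 = 21.4674%

W = 395.2800 kJ, eta = 21.4674%


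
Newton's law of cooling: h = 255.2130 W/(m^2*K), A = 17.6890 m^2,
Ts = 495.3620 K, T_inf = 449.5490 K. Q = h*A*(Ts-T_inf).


dT = 45.8130 K
Q = 255.2130 * 17.6890 * 45.8130 = 206821.0823 W

206821.0823 W


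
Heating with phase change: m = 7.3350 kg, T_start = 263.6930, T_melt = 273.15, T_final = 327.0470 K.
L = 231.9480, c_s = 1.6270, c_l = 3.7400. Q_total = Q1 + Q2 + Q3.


Q1 (sensible, solid) = 7.3350 * 1.6270 * 9.4570 = 112.8603 kJ
Q2 (latent) = 7.3350 * 231.9480 = 1701.3386 kJ
Q3 (sensible, liquid) = 7.3350 * 3.7400 * 53.8970 = 1478.5510 kJ
Q_total = 3292.7499 kJ

3292.7499 kJ


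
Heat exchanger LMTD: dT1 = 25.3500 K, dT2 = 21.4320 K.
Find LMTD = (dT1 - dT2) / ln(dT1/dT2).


dT1/dT2 = 1.1828
ln(dT1/dT2) = 0.1679
LMTD = 3.9180 / 0.1679 = 23.3362 K

23.3362 K


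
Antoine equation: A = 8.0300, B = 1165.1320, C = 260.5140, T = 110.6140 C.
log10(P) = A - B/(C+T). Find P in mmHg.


C+T = 371.1280
B/(C+T) = 3.1394
log10(P) = 8.0300 - 3.1394 = 4.8906
P = 10^4.8906 = 77725.8763 mmHg

77725.8763 mmHg


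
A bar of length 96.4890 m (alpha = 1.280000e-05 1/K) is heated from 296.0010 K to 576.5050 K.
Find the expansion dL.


dT = 280.5040 K
dL = 1.280000e-05 * 96.4890 * 280.5040 = 0.346439 m
L_final = 96.835439 m

dL = 0.346439 m


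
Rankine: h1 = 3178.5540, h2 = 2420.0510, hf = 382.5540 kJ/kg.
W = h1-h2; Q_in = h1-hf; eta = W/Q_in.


W = 758.5030 kJ/kg
Q_in = 2796.0000 kJ/kg
eta = 0.2713 = 27.1281%

eta = 27.1281%


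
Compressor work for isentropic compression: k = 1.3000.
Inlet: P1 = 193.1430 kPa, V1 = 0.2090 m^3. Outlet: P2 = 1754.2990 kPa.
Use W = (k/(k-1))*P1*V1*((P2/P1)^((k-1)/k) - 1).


(k-1)/k = 0.2308
(P2/P1)^exp = 1.6639
W = 4.3333 * 193.1430 * 0.2090 * (1.6639 - 1) = 116.1325 kJ

116.1325 kJ


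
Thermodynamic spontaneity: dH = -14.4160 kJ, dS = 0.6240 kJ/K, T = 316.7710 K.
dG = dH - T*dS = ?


T*dS = 316.7710 * 0.6240 = 197.6651 kJ
dG = -14.4160 - 197.6651 = -212.0811 kJ (spontaneous)

dG = -212.0811 kJ, spontaneous


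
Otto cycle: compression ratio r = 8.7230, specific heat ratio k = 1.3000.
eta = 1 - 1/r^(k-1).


r^(k-1) = 1.9151
eta = 1 - 1/1.9151 = 0.4778 = 47.7844%

47.7844%


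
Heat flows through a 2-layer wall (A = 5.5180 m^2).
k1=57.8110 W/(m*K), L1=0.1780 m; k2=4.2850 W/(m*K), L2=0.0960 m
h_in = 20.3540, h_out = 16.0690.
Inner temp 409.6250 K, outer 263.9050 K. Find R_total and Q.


R_conv_in = 1/(20.3540*5.5180) = 0.0089
R_1 = 0.1780/(57.8110*5.5180) = 0.0006
R_2 = 0.0960/(4.2850*5.5180) = 0.0041
R_conv_out = 1/(16.0690*5.5180) = 0.0113
R_total = 0.0248 K/W
Q = 145.7200 / 0.0248 = 5875.8773 W

R_total = 0.0248 K/W, Q = 5875.8773 W


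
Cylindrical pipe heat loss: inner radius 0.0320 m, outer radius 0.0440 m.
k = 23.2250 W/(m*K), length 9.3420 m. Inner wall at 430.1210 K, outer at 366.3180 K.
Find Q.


dT = 63.8030 K
ln(ro/ri) = 0.3185
Q = 2*pi*23.2250*9.3420*63.8030 / 0.3185 = 273130.5077 W

273130.5077 W


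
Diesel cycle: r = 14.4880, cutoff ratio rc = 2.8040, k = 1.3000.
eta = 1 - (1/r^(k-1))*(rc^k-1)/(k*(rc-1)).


r^(k-1) = 2.2300
rc^k = 3.8204
eta = 0.4607 = 46.0698%

46.0698%


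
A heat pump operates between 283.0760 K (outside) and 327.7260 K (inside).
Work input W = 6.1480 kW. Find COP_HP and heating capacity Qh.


COP = 327.7260 / 44.6500 = 7.3399
Qh = 7.3399 * 6.1480 = 45.1256 kW

COP = 7.3399, Qh = 45.1256 kW


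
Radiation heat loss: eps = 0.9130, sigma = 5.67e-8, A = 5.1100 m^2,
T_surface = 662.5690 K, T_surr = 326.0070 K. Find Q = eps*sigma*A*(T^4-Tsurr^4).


T^4 = 1.9272e+11
Tsurr^4 = 1.1296e+10
Q = 0.9130 * 5.67e-8 * 5.1100 * 1.8142e+11 = 47991.9116 W

47991.9116 W


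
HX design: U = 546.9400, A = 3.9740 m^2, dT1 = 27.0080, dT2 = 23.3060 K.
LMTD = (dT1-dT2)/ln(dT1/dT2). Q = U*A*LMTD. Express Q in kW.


LMTD = 25.1115 K
Q = 546.9400 * 3.9740 * 25.1115 = 54580.9184 W = 54.5809 kW

54.5809 kW


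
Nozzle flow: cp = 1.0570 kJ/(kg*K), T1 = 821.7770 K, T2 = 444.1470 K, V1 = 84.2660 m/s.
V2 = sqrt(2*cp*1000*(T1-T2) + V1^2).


dT = 377.6300 K
2*cp*1000*dT = 798309.8200
V1^2 = 7100.7588
V2 = sqrt(805410.5788) = 897.4467 m/s

897.4467 m/s
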